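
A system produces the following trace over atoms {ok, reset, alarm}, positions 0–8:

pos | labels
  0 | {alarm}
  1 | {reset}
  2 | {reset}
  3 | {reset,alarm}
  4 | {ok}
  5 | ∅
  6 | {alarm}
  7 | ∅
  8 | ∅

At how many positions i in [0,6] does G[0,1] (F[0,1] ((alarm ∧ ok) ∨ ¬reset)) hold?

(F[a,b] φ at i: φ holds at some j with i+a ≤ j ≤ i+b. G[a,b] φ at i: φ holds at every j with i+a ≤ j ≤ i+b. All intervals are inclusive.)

Evaluate at each i in [0,6]:
  i=0: ✗ (fails at j=1)
  i=1: ✗ (fails at j=1)
  i=2: ✗ (fails at j=2)
  i=3: ✓ (all of [3,4])
  i=4: ✓ (all of [4,5])
  i=5: ✓ (all of [5,6])
  i=6: ✓ (all of [6,7])
Positions where it holds: {3, 4, 5, 6} → 4.

4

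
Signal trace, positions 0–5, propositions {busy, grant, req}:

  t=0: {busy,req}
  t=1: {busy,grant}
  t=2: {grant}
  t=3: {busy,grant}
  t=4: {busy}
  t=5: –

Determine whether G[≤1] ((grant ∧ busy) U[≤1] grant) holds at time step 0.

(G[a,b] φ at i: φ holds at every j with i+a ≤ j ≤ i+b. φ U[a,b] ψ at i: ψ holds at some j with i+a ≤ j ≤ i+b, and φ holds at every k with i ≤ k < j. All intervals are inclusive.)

Does not hold

Check ((grant ∧ busy) U[≤1] grant) at every j in [0,1]:
  j=0: fails
  j=1: holds
Fails at j=0 → formula fails.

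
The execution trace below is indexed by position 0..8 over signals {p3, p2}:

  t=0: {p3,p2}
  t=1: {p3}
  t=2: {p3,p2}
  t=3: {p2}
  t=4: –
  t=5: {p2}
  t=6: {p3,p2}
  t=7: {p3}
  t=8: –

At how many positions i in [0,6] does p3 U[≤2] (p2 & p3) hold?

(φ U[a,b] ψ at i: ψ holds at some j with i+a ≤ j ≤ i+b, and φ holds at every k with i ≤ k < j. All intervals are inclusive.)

Evaluate at each i in [0,6]:
  i=0: ✓ (rhs at j=0)
  i=1: ✓ (rhs at j=2; lhs holds on [1,1])
  i=2: ✓ (rhs at j=2)
  i=3: ✗ (no rhs in [3,5])
  i=4: ✗ (lhs fails at k=4 before rhs at j=6)
  i=5: ✗ (lhs fails at k=5 before rhs at j=6)
  i=6: ✓ (rhs at j=6)
Positions where it holds: {0, 1, 2, 6} → 4.

4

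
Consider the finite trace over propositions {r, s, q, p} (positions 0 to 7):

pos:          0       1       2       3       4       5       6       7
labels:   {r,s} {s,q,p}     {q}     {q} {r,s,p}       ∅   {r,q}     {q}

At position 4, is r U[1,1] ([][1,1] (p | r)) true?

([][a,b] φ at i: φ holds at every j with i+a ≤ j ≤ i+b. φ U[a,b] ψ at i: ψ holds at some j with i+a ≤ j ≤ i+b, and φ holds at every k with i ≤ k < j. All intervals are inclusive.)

Need some j in [5,5] with [][1,1] (p | r), and r at every k in [4,j-1].
  j=5: [][1,1] (p | r) holds; r holds at every k in [4,4] → satisfied.

Holds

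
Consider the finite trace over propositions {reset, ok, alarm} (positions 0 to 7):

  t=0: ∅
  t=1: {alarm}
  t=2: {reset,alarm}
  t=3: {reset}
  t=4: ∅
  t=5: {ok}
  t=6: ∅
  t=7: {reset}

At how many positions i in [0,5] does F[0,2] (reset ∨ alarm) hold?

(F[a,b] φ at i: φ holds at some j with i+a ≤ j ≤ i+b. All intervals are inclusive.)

5

Evaluate at each i in [0,5]:
  i=0: ✓ (witness j=1)
  i=1: ✓ (witness j=1)
  i=2: ✓ (witness j=2)
  i=3: ✓ (witness j=3)
  i=4: ✗ (none in [4,6])
  i=5: ✓ (witness j=7)
Positions where it holds: {0, 1, 2, 3, 5} → 5.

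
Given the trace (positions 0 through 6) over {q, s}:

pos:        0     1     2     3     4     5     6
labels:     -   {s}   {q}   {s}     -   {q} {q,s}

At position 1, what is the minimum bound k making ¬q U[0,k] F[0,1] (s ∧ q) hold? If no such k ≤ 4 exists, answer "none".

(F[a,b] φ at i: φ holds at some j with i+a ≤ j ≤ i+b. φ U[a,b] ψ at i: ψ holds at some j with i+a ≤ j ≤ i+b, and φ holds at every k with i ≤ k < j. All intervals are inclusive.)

Need earliest j ≥ 1 with F[0,1] (s ∧ q), and ¬q at every k in [1,j-1].
  j=1: rhs fails.
  j=2: rhs fails.
  j=3: rhs fails.
  j=4: rhs fails.
  j=5: rhs holds but lhs fails at k=2.
No witness within the range → none.

none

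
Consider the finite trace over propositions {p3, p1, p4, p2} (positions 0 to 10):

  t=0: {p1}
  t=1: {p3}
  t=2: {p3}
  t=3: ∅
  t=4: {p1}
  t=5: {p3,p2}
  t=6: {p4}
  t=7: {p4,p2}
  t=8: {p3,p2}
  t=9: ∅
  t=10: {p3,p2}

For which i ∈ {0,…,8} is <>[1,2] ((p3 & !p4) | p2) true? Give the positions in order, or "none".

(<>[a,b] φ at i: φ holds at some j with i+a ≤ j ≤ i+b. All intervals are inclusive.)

0, 1, 3, 4, 5, 6, 7, 8

Evaluate at each i in [0,8]:
  i=0: ✓ (witness j=1)
  i=1: ✓ (witness j=2)
  i=2: ✗ (none in [3,4])
  i=3: ✓ (witness j=5)
  i=4: ✓ (witness j=5)
  i=5: ✓ (witness j=7)
  i=6: ✓ (witness j=7)
  i=7: ✓ (witness j=8)
  i=8: ✓ (witness j=10)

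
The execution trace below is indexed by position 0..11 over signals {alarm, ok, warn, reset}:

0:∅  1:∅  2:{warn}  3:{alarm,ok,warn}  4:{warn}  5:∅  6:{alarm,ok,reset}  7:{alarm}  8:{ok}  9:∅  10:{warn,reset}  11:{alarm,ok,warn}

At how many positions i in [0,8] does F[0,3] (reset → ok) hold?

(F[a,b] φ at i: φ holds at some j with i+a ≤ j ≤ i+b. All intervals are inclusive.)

Evaluate at each i in [0,8]:
  i=0: ✓ (witness j=0)
  i=1: ✓ (witness j=1)
  i=2: ✓ (witness j=2)
  i=3: ✓ (witness j=3)
  i=4: ✓ (witness j=4)
  i=5: ✓ (witness j=5)
  i=6: ✓ (witness j=6)
  i=7: ✓ (witness j=7)
  i=8: ✓ (witness j=8)
Positions where it holds: {0, 1, 2, 3, 4, 5, 6, 7, 8} → 9.

9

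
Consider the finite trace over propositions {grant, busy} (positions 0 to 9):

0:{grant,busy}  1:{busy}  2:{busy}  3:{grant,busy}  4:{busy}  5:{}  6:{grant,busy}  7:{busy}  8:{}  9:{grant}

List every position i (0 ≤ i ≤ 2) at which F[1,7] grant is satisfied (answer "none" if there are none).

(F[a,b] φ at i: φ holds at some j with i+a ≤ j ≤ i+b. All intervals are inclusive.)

Evaluate at each i in [0,2]:
  i=0: ✓ (witness j=3)
  i=1: ✓ (witness j=3)
  i=2: ✓ (witness j=3)

0, 1, 2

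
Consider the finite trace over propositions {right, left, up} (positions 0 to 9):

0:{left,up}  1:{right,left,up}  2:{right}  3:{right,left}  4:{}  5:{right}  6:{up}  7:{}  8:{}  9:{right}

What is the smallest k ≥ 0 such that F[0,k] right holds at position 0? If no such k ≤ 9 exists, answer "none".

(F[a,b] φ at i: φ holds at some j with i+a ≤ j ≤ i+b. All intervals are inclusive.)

Scan j = 0,1,… for right:
  j=0: fails
  j=1: holds
First hit at j=1, so smallest k = 1-0 = 1.

1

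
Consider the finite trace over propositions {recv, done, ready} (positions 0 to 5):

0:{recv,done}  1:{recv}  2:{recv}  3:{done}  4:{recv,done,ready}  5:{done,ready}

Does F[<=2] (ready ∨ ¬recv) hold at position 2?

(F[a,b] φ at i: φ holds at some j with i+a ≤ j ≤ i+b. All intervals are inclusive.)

Check (ready ∨ ¬recv) at each j in [2,4]:
  j=2: false
  j=3: true
  j=4: true
Found at j=3 → formula holds.

Yes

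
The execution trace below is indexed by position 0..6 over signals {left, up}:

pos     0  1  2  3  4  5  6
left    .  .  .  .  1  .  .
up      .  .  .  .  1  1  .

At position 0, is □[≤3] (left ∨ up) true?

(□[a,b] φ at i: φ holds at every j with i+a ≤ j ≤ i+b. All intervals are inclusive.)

Check (left ∨ up) at every j in [0,3]:
  j=0: false
  j=1: false
  j=2: false
  j=3: false
Fails at j=0 → formula fails.

False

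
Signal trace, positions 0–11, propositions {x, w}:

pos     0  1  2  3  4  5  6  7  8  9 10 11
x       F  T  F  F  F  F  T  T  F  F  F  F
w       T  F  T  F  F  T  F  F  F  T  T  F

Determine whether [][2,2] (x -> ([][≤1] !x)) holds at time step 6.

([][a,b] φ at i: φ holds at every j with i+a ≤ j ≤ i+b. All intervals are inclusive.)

Check (x -> ([][≤1] !x)) at every j in [8,8]:
  j=8: antecedent false → ✓
All positions satisfy it → formula holds.

True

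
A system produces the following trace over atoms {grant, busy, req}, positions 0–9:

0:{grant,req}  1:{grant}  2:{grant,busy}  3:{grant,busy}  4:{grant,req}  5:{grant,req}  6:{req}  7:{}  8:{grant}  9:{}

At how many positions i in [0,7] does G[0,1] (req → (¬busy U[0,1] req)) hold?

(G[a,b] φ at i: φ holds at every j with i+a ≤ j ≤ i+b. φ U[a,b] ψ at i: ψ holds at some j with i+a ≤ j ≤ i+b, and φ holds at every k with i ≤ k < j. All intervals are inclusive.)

8

Evaluate at each i in [0,7]:
  i=0: ✓ (all of [0,1])
  i=1: ✓ (all of [1,2])
  i=2: ✓ (all of [2,3])
  i=3: ✓ (all of [3,4])
  i=4: ✓ (all of [4,5])
  i=5: ✓ (all of [5,6])
  i=6: ✓ (all of [6,7])
  i=7: ✓ (all of [7,8])
Positions where it holds: {0, 1, 2, 3, 4, 5, 6, 7} → 8.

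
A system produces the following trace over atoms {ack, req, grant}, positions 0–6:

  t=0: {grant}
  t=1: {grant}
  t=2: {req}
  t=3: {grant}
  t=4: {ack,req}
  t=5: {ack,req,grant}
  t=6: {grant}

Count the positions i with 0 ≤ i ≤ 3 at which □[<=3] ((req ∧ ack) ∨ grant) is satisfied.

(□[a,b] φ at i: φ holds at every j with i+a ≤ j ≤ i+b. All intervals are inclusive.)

Evaluate at each i in [0,3]:
  i=0: ✗ (fails at j=2)
  i=1: ✗ (fails at j=2)
  i=2: ✗ (fails at j=2)
  i=3: ✓ (all of [3,6])
Positions where it holds: {3} → 1.

1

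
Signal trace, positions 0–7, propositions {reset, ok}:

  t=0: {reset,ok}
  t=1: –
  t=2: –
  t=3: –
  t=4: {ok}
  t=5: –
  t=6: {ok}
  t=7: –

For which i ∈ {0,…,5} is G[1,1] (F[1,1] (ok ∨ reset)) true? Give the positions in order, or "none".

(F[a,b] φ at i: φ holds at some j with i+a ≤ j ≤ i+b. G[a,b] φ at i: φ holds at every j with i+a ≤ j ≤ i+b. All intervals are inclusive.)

Evaluate at each i in [0,5]:
  i=0: ✗ (fails at j=1)
  i=1: ✗ (fails at j=2)
  i=2: ✓ (all of [3,3])
  i=3: ✗ (fails at j=4)
  i=4: ✓ (all of [5,5])
  i=5: ✗ (fails at j=6)

2, 4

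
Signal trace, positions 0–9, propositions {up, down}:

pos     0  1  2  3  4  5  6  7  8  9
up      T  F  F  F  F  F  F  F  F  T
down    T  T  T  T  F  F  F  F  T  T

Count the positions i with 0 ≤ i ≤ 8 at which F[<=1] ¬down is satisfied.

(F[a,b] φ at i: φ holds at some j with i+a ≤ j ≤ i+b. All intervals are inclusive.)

5

Evaluate at each i in [0,8]:
  i=0: ✗ (none in [0,1])
  i=1: ✗ (none in [1,2])
  i=2: ✗ (none in [2,3])
  i=3: ✓ (witness j=4)
  i=4: ✓ (witness j=4)
  i=5: ✓ (witness j=5)
  i=6: ✓ (witness j=6)
  i=7: ✓ (witness j=7)
  i=8: ✗ (none in [8,9])
Positions where it holds: {3, 4, 5, 6, 7} → 5.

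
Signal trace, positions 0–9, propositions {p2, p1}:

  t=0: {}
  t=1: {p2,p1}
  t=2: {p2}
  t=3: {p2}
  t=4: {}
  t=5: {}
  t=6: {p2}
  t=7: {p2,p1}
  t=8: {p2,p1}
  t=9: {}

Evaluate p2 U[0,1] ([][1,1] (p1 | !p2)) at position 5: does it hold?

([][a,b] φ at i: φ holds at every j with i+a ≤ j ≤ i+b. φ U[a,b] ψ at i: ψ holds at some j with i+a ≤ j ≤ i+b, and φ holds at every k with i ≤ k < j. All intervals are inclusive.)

Need some j in [5,6] with [][1,1] (p1 | !p2), and p2 at every k in [5,j-1].
  j=5: [][1,1] (p1 | !p2) — fails at 6.
  j=6: [][1,1] (p1 | !p2) holds, but p2 fails at k=5 → not this j.
No j in the window works → until fails.

Does not hold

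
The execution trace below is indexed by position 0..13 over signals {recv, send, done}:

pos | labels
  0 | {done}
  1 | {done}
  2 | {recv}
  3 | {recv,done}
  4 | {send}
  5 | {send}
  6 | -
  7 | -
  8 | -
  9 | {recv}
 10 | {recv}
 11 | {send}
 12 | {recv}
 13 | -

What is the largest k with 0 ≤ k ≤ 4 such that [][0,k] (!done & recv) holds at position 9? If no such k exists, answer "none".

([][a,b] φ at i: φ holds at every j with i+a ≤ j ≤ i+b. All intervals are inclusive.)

(!done & recv) must hold from j=9 onward; find where it first fails.
  j=9: holds
  j=10: holds
  j=11: fails
Holds on [9,10], so largest k = 1.

1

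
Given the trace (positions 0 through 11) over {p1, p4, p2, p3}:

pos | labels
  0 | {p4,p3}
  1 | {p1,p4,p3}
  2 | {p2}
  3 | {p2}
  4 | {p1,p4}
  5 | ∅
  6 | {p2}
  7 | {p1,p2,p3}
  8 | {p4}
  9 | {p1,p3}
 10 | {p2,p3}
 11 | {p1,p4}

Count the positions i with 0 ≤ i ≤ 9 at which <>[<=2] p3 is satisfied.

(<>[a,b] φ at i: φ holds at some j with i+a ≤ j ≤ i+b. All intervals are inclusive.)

7

Evaluate at each i in [0,9]:
  i=0: ✓ (witness j=0)
  i=1: ✓ (witness j=1)
  i=2: ✗ (none in [2,4])
  i=3: ✗ (none in [3,5])
  i=4: ✗ (none in [4,6])
  i=5: ✓ (witness j=7)
  i=6: ✓ (witness j=7)
  i=7: ✓ (witness j=7)
  i=8: ✓ (witness j=9)
  i=9: ✓ (witness j=9)
Positions where it holds: {0, 1, 5, 6, 7, 8, 9} → 7.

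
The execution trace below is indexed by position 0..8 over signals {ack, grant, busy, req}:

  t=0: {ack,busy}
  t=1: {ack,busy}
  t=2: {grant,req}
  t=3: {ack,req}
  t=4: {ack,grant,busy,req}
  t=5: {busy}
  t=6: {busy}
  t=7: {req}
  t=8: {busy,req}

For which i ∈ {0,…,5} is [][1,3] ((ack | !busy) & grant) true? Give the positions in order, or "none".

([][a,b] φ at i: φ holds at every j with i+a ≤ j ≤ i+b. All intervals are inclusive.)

none

Evaluate at each i in [0,5]:
  i=0: ✗ (fails at j=1)
  i=1: ✗ (fails at j=3)
  i=2: ✗ (fails at j=3)
  i=3: ✗ (fails at j=5)
  i=4: ✗ (fails at j=5)
  i=5: ✗ (fails at j=6)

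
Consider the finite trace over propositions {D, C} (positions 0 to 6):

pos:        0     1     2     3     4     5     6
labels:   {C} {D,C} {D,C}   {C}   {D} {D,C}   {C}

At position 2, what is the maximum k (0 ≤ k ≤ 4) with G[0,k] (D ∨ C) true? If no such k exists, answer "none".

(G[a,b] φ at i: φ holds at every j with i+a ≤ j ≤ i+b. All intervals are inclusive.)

4

(D ∨ C) must hold from j=2 onward; find where it first fails.
  j=2: holds
  j=3: holds
  j=4: holds
  j=5: holds
  j=6: holds
Holds through j=6; largest k = 4.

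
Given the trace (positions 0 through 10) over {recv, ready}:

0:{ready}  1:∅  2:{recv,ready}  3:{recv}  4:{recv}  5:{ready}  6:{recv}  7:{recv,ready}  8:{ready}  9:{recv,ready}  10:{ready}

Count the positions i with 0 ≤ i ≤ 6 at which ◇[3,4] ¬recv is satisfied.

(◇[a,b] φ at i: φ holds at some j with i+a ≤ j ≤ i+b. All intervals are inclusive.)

5

Evaluate at each i in [0,6]:
  i=0: ✗ (none in [3,4])
  i=1: ✓ (witness j=5)
  i=2: ✓ (witness j=5)
  i=3: ✗ (none in [6,7])
  i=4: ✓ (witness j=8)
  i=5: ✓ (witness j=8)
  i=6: ✓ (witness j=10)
Positions where it holds: {1, 2, 4, 5, 6} → 5.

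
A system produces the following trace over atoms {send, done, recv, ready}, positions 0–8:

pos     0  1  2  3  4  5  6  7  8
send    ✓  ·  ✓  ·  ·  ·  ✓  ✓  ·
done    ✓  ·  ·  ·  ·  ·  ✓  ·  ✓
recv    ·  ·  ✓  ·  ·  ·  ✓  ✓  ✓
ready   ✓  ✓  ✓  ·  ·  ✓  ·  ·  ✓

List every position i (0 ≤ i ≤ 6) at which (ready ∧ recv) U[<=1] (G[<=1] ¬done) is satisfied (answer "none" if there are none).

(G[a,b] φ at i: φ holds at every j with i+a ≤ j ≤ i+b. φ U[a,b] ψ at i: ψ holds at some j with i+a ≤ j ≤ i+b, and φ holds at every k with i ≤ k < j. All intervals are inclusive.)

Evaluate at each i in [0,6]:
  i=0: ✗ (lhs fails at k=0 before rhs at j=1)
  i=1: ✓ (rhs at j=1)
  i=2: ✓ (rhs at j=2)
  i=3: ✓ (rhs at j=3)
  i=4: ✓ (rhs at j=4)
  i=5: ✗ (no rhs in [5,6])
  i=6: ✗ (no rhs in [6,7])

1, 2, 3, 4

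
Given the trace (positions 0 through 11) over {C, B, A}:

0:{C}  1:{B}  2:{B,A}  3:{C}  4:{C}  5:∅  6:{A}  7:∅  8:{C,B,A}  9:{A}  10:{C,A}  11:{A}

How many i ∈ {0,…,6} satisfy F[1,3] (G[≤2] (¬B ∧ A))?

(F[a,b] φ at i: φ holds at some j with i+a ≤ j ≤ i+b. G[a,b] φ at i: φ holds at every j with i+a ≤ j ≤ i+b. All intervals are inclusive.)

Evaluate at each i in [0,6]:
  i=0: ✗ (none in [1,3])
  i=1: ✗ (none in [2,4])
  i=2: ✗ (none in [3,5])
  i=3: ✗ (none in [4,6])
  i=4: ✗ (none in [5,7])
  i=5: ✗ (none in [6,8])
  i=6: ✓ (witness j=9)
Positions where it holds: {6} → 1.

1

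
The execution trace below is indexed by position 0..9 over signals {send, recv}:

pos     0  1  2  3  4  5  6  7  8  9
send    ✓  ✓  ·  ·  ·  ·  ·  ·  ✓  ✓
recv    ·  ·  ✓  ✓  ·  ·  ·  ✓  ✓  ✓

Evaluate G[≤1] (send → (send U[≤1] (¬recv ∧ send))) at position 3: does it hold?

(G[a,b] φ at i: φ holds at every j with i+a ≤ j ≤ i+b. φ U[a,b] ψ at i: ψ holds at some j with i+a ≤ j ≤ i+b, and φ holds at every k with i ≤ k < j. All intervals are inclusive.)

Check (send → (send U[≤1] (¬recv ∧ send))) at every j in [3,4]:
  j=3: antecedent false → ✓
  j=4: antecedent false → ✓
All positions satisfy it → formula holds.

Holds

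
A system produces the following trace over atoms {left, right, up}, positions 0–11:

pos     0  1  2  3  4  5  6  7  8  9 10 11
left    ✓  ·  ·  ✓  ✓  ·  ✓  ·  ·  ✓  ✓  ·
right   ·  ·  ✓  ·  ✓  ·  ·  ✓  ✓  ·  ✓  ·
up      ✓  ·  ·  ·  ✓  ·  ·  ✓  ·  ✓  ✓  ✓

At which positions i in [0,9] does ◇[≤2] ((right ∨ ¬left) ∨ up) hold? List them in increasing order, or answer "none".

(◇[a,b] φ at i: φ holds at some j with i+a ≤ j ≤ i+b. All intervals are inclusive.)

0, 1, 2, 3, 4, 5, 6, 7, 8, 9

Evaluate at each i in [0,9]:
  i=0: ✓ (witness j=0)
  i=1: ✓ (witness j=1)
  i=2: ✓ (witness j=2)
  i=3: ✓ (witness j=4)
  i=4: ✓ (witness j=4)
  i=5: ✓ (witness j=5)
  i=6: ✓ (witness j=7)
  i=7: ✓ (witness j=7)
  i=8: ✓ (witness j=8)
  i=9: ✓ (witness j=9)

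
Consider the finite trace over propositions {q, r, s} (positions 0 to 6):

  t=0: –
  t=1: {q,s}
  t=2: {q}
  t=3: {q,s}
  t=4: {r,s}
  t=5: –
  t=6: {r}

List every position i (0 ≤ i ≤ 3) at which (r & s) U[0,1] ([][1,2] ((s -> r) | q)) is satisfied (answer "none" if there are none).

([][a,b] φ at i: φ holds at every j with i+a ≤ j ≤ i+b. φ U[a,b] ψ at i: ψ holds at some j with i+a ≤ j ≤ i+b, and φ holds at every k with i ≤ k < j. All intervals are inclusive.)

Evaluate at each i in [0,3]:
  i=0: ✓ (rhs at j=0)
  i=1: ✓ (rhs at j=1)
  i=2: ✓ (rhs at j=2)
  i=3: ✓ (rhs at j=3)

0, 1, 2, 3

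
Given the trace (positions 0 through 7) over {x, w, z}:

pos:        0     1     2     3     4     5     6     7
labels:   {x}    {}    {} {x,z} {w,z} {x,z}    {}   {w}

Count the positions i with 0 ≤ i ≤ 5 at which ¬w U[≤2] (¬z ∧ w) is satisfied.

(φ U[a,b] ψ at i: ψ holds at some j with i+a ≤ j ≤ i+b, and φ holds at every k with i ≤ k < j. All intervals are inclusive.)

1

Evaluate at each i in [0,5]:
  i=0: ✗ (no rhs in [0,2])
  i=1: ✗ (no rhs in [1,3])
  i=2: ✗ (no rhs in [2,4])
  i=3: ✗ (no rhs in [3,5])
  i=4: ✗ (no rhs in [4,6])
  i=5: ✓ (rhs at j=7; lhs holds on [5,6])
Positions where it holds: {5} → 1.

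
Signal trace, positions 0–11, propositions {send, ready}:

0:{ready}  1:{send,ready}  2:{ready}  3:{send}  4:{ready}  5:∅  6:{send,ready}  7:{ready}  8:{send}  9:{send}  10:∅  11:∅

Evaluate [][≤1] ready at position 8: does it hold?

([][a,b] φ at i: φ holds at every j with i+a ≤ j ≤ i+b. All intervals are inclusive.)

Check ready at every j in [8,9]:
  j=8: false
  j=9: false
Fails at j=8 → formula fails.

Does not hold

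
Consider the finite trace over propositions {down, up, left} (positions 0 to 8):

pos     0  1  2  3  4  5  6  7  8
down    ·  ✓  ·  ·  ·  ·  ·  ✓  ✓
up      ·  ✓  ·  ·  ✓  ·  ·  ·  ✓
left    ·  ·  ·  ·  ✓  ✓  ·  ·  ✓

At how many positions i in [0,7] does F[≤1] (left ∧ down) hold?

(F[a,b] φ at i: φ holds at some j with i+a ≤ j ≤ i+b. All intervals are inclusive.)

Evaluate at each i in [0,7]:
  i=0: ✗ (none in [0,1])
  i=1: ✗ (none in [1,2])
  i=2: ✗ (none in [2,3])
  i=3: ✗ (none in [3,4])
  i=4: ✗ (none in [4,5])
  i=5: ✗ (none in [5,6])
  i=6: ✗ (none in [6,7])
  i=7: ✓ (witness j=8)
Positions where it holds: {7} → 1.

1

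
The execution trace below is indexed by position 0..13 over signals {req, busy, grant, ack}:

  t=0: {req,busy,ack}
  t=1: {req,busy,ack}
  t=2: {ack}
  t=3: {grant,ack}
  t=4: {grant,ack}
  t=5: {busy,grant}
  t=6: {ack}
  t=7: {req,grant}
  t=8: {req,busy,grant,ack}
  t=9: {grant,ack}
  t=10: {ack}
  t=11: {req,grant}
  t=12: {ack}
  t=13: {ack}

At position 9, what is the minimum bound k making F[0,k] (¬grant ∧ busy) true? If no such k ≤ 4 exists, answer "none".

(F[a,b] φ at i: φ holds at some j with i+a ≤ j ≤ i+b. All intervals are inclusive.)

Scan j = 9,10,… for (¬grant ∧ busy):
  j=9: fails
  j=10: fails
  j=11: fails
  j=12: fails
  j=13: fails
No j in [9,13] satisfies it → none.

none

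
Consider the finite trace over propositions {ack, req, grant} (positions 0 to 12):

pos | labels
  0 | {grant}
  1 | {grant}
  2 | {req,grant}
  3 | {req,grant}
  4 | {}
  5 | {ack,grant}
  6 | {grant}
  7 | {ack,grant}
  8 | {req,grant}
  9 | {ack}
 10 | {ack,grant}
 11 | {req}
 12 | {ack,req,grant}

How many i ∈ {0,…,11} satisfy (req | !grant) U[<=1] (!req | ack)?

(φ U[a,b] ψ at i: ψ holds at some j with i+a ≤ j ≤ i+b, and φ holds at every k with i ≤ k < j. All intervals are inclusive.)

Evaluate at each i in [0,11]:
  i=0: ✓ (rhs at j=0)
  i=1: ✓ (rhs at j=1)
  i=2: ✗ (no rhs in [2,3])
  i=3: ✓ (rhs at j=4; lhs holds on [3,3])
  i=4: ✓ (rhs at j=4)
  i=5: ✓ (rhs at j=5)
  i=6: ✓ (rhs at j=6)
  i=7: ✓ (rhs at j=7)
  i=8: ✓ (rhs at j=9; lhs holds on [8,8])
  i=9: ✓ (rhs at j=9)
  i=10: ✓ (rhs at j=10)
  i=11: ✓ (rhs at j=12; lhs holds on [11,11])
Positions where it holds: {0, 1, 3, 4, 5, 6, 7, 8, 9, 10, 11} → 11.

11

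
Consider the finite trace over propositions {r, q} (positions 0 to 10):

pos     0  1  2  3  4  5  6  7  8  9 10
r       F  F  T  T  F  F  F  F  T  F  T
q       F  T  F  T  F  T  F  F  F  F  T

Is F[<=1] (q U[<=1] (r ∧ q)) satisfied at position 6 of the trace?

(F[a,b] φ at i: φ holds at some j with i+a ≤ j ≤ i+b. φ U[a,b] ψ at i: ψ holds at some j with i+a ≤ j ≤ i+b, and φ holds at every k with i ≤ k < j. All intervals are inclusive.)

No

Check (q U[<=1] (r ∧ q)) at each j in [6,7]:
  j=6: fails
  j=7: fails
No position in the window satisfies it → formula fails.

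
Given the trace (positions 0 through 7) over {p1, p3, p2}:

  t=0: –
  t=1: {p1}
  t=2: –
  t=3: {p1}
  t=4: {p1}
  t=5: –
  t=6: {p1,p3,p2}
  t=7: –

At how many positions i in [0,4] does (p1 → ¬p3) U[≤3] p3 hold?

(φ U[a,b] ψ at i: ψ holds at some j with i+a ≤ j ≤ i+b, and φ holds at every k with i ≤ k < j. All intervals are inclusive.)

2

Evaluate at each i in [0,4]:
  i=0: ✗ (no rhs in [0,3])
  i=1: ✗ (no rhs in [1,4])
  i=2: ✗ (no rhs in [2,5])
  i=3: ✓ (rhs at j=6; lhs holds on [3,5])
  i=4: ✓ (rhs at j=6; lhs holds on [4,5])
Positions where it holds: {3, 4} → 2.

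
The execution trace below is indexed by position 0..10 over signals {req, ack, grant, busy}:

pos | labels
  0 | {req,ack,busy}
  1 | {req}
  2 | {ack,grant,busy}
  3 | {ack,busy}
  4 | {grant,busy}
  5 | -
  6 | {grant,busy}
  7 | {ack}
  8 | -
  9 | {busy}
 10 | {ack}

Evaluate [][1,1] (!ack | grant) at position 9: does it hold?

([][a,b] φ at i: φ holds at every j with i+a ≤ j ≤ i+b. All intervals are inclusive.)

Check (!ack | grant) at every j in [10,10]:
  j=10: false
Fails at j=10 → formula fails.

False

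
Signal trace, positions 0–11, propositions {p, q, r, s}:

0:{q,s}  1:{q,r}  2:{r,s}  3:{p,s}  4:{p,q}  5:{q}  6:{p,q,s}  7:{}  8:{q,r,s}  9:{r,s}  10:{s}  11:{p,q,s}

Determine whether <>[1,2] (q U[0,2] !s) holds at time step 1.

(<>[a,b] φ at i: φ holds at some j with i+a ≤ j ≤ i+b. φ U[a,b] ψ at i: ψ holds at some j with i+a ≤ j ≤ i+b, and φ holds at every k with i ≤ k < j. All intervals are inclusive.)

No

Check (q U[0,2] !s) at each j in [2,3]:
  j=2: fails
  j=3: fails
No position in the window satisfies it → formula fails.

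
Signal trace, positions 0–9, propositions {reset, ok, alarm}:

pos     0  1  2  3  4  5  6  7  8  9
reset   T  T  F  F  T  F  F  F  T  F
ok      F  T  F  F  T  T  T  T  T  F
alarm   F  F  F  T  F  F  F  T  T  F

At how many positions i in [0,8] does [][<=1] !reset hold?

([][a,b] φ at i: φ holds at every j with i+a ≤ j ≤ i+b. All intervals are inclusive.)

3

Evaluate at each i in [0,8]:
  i=0: ✗ (fails at j=0)
  i=1: ✗ (fails at j=1)
  i=2: ✓ (all of [2,3])
  i=3: ✗ (fails at j=4)
  i=4: ✗ (fails at j=4)
  i=5: ✓ (all of [5,6])
  i=6: ✓ (all of [6,7])
  i=7: ✗ (fails at j=8)
  i=8: ✗ (fails at j=8)
Positions where it holds: {2, 5, 6} → 3.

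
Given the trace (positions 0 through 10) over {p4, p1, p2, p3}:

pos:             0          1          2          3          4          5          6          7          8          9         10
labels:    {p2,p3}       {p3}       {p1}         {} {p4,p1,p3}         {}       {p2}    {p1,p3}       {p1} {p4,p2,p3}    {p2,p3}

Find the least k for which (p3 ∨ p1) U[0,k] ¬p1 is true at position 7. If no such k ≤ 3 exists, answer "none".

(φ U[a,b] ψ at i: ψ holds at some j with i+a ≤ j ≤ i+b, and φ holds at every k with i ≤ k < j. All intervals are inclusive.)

2

Need earliest j ≥ 7 with ¬p1, and (p3 ∨ p1) at every k in [7,j-1].
  j=7: rhs fails.
  j=8: rhs fails.
  j=9: rhs holds; lhs holds on [7,8]. k = 2.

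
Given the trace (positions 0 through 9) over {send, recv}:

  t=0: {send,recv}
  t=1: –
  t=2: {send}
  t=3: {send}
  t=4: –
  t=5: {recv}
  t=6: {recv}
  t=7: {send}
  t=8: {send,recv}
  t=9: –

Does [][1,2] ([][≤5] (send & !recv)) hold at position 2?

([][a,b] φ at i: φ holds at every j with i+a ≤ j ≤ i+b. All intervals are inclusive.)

Check [][≤5] (send & !recv) at every j in [3,4]:
  j=3: fails at 4
  j=4: fails at 4
Fails at j=3 → formula fails.

No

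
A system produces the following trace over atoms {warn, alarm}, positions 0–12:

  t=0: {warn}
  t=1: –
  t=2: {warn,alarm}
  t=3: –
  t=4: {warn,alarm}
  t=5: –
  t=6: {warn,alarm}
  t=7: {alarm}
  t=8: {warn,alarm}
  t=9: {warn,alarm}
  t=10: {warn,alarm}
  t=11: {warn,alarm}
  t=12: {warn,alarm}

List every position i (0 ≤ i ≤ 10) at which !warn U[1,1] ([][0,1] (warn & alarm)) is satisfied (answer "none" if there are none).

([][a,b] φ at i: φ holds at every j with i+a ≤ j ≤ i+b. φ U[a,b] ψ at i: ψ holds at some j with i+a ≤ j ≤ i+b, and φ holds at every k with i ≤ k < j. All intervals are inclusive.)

7

Evaluate at each i in [0,10]:
  i=0: ✗ (no rhs in [1,1])
  i=1: ✗ (no rhs in [2,2])
  i=2: ✗ (no rhs in [3,3])
  i=3: ✗ (no rhs in [4,4])
  i=4: ✗ (no rhs in [5,5])
  i=5: ✗ (no rhs in [6,6])
  i=6: ✗ (no rhs in [7,7])
  i=7: ✓ (rhs at j=8; lhs holds on [7,7])
  i=8: ✗ (lhs fails at k=8 before rhs at j=9)
  i=9: ✗ (lhs fails at k=9 before rhs at j=10)
  i=10: ✗ (lhs fails at k=10 before rhs at j=11)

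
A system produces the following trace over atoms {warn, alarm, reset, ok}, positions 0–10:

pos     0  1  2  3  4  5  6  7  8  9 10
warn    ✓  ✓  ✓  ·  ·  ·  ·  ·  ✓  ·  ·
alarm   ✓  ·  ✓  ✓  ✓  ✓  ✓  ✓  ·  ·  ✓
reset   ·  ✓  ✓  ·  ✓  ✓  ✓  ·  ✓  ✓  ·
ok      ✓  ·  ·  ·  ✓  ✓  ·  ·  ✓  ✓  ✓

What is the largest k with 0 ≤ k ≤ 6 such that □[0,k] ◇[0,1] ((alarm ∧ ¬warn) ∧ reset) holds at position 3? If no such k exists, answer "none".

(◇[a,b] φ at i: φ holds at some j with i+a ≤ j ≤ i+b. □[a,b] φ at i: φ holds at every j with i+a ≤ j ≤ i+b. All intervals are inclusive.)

3

◇[0,1] ((alarm ∧ ¬warn) ∧ reset) must hold from j=3 onward; find where it first fails.
  j=3: holds
  j=4: holds
  j=5: holds
  j=6: holds
  j=7: fails
Holds on [3,6], so largest k = 3.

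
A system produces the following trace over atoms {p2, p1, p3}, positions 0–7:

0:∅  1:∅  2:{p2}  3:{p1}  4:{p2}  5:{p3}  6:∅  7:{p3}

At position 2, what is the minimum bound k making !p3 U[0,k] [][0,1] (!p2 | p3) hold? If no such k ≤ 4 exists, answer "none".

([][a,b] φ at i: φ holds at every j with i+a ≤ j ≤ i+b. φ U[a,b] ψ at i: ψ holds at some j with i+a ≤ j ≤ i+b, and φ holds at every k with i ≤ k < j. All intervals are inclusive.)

3

Need earliest j ≥ 2 with [][0,1] (!p2 | p3), and !p3 at every k in [2,j-1].
  j=2: rhs fails.
  j=3: rhs fails.
  j=4: rhs fails.
  j=5: rhs holds; lhs holds on [2,4]. k = 3.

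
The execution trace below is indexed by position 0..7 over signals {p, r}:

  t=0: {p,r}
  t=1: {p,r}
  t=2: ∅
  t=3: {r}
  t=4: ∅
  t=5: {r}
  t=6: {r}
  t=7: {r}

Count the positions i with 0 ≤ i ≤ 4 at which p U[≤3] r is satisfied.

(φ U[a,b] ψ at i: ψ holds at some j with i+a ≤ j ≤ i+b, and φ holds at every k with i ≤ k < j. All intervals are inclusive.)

Evaluate at each i in [0,4]:
  i=0: ✓ (rhs at j=0)
  i=1: ✓ (rhs at j=1)
  i=2: ✗ (lhs fails at k=2 before rhs at j=3)
  i=3: ✓ (rhs at j=3)
  i=4: ✗ (lhs fails at k=4 before rhs at j=5)
Positions where it holds: {0, 1, 3} → 3.

3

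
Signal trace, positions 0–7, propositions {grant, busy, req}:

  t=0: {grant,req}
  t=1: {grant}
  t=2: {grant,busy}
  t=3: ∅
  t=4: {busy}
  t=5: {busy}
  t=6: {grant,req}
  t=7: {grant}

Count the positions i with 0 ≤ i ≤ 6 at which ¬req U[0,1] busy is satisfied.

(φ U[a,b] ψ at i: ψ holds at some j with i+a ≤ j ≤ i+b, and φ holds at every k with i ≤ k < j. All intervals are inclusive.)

Evaluate at each i in [0,6]:
  i=0: ✗ (no rhs in [0,1])
  i=1: ✓ (rhs at j=2; lhs holds on [1,1])
  i=2: ✓ (rhs at j=2)
  i=3: ✓ (rhs at j=4; lhs holds on [3,3])
  i=4: ✓ (rhs at j=4)
  i=5: ✓ (rhs at j=5)
  i=6: ✗ (no rhs in [6,7])
Positions where it holds: {1, 2, 3, 4, 5} → 5.

5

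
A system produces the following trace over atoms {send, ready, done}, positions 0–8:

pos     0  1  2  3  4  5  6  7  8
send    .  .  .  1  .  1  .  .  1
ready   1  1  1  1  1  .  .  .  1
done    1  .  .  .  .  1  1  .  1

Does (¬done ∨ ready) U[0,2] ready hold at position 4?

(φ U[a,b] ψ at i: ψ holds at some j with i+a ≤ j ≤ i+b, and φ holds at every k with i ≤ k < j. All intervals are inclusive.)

Yes

Need some j in [4,6] with ready, and (¬done ∨ ready) at every k in [4,j-1].
  j=4: ready holds; no prefix to check → satisfied.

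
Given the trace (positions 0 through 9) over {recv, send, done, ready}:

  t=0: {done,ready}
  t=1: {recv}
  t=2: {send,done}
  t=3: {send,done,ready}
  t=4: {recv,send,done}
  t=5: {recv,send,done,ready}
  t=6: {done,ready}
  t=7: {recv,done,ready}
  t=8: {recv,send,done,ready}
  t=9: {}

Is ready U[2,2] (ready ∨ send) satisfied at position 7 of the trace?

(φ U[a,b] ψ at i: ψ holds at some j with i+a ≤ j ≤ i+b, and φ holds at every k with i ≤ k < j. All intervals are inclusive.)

No

Need some j in [9,9] with (ready ∨ send), and ready at every k in [7,j-1].
  j=9: (ready ∨ send) false.
No j in the window works → until fails.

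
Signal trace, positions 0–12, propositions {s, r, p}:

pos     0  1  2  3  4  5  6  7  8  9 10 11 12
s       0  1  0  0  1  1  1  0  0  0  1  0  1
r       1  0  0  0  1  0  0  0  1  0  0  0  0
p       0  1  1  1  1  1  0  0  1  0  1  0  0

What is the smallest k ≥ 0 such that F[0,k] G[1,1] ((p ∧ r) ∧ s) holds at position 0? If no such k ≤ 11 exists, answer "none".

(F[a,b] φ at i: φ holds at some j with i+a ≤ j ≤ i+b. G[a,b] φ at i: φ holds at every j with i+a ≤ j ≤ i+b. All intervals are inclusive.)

Scan j = 0,1,… for G[1,1] ((p ∧ r) ∧ s):
  j=0: fails
  j=1: fails
  j=2: fails
  j=3: holds
First hit at j=3, so smallest k = 3-0 = 3.

3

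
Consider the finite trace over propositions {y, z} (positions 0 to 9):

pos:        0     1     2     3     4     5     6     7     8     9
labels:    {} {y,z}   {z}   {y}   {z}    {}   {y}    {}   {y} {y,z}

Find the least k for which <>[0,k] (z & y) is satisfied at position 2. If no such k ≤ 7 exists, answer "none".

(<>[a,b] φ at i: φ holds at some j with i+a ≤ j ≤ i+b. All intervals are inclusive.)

Scan j = 2,3,… for (z & y):
  j=2: fails
  j=3: fails
  j=4: fails
  j=5: fails
  j=6: fails
  j=7: fails
  j=8: fails
  j=9: holds
First hit at j=9, so smallest k = 9-2 = 7.

7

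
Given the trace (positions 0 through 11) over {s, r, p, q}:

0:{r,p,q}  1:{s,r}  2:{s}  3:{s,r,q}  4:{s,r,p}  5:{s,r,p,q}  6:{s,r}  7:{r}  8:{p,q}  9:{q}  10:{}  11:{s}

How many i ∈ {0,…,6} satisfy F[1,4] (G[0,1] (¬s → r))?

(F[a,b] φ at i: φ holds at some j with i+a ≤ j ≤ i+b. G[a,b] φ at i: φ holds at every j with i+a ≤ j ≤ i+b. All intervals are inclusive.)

Evaluate at each i in [0,6]:
  i=0: ✓ (witness j=1)
  i=1: ✓ (witness j=2)
  i=2: ✓ (witness j=3)
  i=3: ✓ (witness j=4)
  i=4: ✓ (witness j=5)
  i=5: ✓ (witness j=6)
  i=6: ✗ (none in [7,10])
Positions where it holds: {0, 1, 2, 3, 4, 5} → 6.

6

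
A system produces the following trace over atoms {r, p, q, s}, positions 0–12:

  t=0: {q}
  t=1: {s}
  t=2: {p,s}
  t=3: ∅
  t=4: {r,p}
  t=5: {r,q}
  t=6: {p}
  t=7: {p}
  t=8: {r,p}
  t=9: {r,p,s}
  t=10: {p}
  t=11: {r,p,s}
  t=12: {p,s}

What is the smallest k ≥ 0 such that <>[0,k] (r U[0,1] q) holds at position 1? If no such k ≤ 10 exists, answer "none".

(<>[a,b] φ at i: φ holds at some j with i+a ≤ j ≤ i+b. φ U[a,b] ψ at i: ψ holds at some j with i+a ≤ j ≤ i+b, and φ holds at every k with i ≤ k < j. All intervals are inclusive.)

Scan j = 1,2,… for (r U[0,1] q):
  j=1: fails
  j=2: fails
  j=3: fails
  j=4: holds
First hit at j=4, so smallest k = 4-1 = 3.

3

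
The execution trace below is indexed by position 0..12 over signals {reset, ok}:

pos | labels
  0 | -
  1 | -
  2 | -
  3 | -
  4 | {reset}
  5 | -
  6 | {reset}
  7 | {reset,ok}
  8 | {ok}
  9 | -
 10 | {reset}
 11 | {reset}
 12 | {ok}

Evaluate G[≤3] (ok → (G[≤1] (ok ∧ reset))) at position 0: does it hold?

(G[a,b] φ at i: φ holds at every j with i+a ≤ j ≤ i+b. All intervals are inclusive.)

Check (ok → (G[≤1] (ok ∧ reset))) at every j in [0,3]:
  j=0: antecedent false → ✓
  j=1: antecedent false → ✓
  j=2: antecedent false → ✓
  j=3: antecedent false → ✓
All positions satisfy it → formula holds.

Yes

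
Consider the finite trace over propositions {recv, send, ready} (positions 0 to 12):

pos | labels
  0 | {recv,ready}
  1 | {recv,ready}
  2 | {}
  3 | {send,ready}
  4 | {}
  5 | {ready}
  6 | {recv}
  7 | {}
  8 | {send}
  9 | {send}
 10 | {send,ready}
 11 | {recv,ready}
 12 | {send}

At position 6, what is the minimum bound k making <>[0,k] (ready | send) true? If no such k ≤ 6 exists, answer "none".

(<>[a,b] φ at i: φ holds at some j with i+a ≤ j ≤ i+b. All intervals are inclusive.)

Scan j = 6,7,… for (ready | send):
  j=6: fails
  j=7: fails
  j=8: holds
First hit at j=8, so smallest k = 8-6 = 2.

2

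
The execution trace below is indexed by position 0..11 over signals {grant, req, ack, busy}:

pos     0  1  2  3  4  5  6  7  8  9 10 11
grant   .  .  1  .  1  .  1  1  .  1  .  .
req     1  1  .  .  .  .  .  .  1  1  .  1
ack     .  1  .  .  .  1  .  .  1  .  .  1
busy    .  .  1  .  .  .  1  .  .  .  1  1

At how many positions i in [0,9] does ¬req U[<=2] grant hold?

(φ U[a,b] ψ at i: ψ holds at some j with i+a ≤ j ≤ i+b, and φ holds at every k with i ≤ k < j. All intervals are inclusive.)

Evaluate at each i in [0,9]:
  i=0: ✗ (lhs fails at k=0 before rhs at j=2)
  i=1: ✗ (lhs fails at k=1 before rhs at j=2)
  i=2: ✓ (rhs at j=2)
  i=3: ✓ (rhs at j=4; lhs holds on [3,3])
  i=4: ✓ (rhs at j=4)
  i=5: ✓ (rhs at j=6; lhs holds on [5,5])
  i=6: ✓ (rhs at j=6)
  i=7: ✓ (rhs at j=7)
  i=8: ✗ (lhs fails at k=8 before rhs at j=9)
  i=9: ✓ (rhs at j=9)
Positions where it holds: {2, 3, 4, 5, 6, 7, 9} → 7.

7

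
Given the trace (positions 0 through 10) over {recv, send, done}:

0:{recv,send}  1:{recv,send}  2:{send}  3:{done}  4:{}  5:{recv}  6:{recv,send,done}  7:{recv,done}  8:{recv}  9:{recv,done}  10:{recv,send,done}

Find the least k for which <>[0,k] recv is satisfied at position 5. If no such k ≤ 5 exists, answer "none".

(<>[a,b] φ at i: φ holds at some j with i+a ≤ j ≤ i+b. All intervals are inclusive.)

0

Scan j = 5,6,… for recv:
  j=5: holds
First hit at j=5, so smallest k = 5-5 = 0.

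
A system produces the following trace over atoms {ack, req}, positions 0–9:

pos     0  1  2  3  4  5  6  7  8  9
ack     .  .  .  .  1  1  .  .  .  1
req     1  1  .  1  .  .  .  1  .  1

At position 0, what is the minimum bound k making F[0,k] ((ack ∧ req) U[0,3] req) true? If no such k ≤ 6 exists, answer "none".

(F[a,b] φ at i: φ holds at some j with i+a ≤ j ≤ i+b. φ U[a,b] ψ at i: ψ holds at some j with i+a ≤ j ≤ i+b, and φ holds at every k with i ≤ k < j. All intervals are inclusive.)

Scan j = 0,1,… for ((ack ∧ req) U[0,3] req):
  j=0: holds
First hit at j=0, so smallest k = 0-0 = 0.

0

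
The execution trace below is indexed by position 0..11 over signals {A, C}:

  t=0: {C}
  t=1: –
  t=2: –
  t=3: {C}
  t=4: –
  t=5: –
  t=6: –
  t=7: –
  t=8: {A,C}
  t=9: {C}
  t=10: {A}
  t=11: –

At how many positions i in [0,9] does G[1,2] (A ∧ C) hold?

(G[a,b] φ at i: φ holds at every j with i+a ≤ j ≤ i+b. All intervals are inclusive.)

0

Evaluate at each i in [0,9]:
  i=0: ✗ (fails at j=1)
  i=1: ✗ (fails at j=2)
  i=2: ✗ (fails at j=3)
  i=3: ✗ (fails at j=4)
  i=4: ✗ (fails at j=5)
  i=5: ✗ (fails at j=6)
  i=6: ✗ (fails at j=7)
  i=7: ✗ (fails at j=9)
  i=8: ✗ (fails at j=9)
  i=9: ✗ (fails at j=10)
Positions where it holds: {} → 0.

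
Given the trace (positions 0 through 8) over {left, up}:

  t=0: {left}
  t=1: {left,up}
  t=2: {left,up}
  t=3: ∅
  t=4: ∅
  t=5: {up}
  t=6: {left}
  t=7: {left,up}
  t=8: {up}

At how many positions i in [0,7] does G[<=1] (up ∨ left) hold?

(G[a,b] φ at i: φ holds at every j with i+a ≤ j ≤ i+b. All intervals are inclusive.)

Evaluate at each i in [0,7]:
  i=0: ✓ (all of [0,1])
  i=1: ✓ (all of [1,2])
  i=2: ✗ (fails at j=3)
  i=3: ✗ (fails at j=3)
  i=4: ✗ (fails at j=4)
  i=5: ✓ (all of [5,6])
  i=6: ✓ (all of [6,7])
  i=7: ✓ (all of [7,8])
Positions where it holds: {0, 1, 5, 6, 7} → 5.

5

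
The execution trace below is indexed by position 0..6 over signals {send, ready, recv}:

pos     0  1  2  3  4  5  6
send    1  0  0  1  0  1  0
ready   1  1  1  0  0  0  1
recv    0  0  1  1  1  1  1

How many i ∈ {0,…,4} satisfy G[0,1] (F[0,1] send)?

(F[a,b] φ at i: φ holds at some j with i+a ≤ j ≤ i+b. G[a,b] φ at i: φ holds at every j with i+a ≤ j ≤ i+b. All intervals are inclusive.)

3

Evaluate at each i in [0,4]:
  i=0: ✗ (fails at j=1)
  i=1: ✗ (fails at j=1)
  i=2: ✓ (all of [2,3])
  i=3: ✓ (all of [3,4])
  i=4: ✓ (all of [4,5])
Positions where it holds: {2, 3, 4} → 3.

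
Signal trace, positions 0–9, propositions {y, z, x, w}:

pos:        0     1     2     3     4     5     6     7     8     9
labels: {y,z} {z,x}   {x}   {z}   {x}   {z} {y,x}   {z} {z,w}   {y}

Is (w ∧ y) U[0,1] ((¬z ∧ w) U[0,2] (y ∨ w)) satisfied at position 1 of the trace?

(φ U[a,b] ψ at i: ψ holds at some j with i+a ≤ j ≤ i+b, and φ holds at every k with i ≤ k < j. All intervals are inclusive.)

No

Need some j in [1,2] with ((¬z ∧ w) U[0,2] (y ∨ w)), and (w ∧ y) at every k in [1,j-1].
  j=1: ((¬z ∧ w) U[0,2] (y ∨ w)) — fails.
  j=2: ((¬z ∧ w) U[0,2] (y ∨ w)) — fails.
No j in the window works → until fails.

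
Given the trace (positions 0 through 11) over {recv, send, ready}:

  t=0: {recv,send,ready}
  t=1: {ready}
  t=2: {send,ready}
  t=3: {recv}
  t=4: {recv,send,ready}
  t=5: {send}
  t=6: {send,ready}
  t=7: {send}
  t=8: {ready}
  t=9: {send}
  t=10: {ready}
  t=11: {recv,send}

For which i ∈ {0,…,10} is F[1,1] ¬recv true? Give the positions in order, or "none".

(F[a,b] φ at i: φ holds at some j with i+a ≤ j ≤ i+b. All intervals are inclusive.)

Evaluate at each i in [0,10]:
  i=0: ✓ (witness j=1)
  i=1: ✓ (witness j=2)
  i=2: ✗ (none in [3,3])
  i=3: ✗ (none in [4,4])
  i=4: ✓ (witness j=5)
  i=5: ✓ (witness j=6)
  i=6: ✓ (witness j=7)
  i=7: ✓ (witness j=8)
  i=8: ✓ (witness j=9)
  i=9: ✓ (witness j=10)
  i=10: ✗ (none in [11,11])

0, 1, 4, 5, 6, 7, 8, 9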